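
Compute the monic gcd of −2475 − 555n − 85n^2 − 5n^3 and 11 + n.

11 + n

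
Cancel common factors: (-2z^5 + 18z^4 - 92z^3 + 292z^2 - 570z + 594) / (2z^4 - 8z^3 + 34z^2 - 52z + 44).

(-z^3 + 7z^2 - 21z + 27)/(z^2 - 2z + 2)

Repeated division with remainder:
  -2z^5 + 18z^4 - 92z^3 + 292z^2 - 570z + 594 = (-z + 5)(2z^4 - 8z^3 + 34z^2 - 52z + 44) + (-18z^3 + 70z^2 - 266z + 374)
  2z^4 - 8z^3 + 34z^2 - 52z + 44 = (-(1/9)z + 1/81)(-18z^3 + 70z^2 - 266z + 374) + ((290/81)z^2 - (580/81)z + 3190/81)
  -18z^3 + 70z^2 - 266z + 374 = (-(729/145)z + 1377/145)((290/81)z^2 - (580/81)z + 3190/81) + (0)
Last nonzero remainder: (290/81)z^2 - (580/81)z + 3190/81. Dividing through by 290/81 gives the monic gcd z^2 - 2z + 11.
Cancel z^2 - 2z + 11 from numerator and denominator to get the reduced form.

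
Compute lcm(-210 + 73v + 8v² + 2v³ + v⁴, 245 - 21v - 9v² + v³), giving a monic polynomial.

-10290 + 6517v - 840v² + 59v³ + 29v⁴ - 12v⁵ + v⁶

Apply the Euclidean algorithm:
  v⁴ + 2v³ + 8v² + 73v - 210 = (v + 11)(v³ - 9v² - 21v + 245) + (128v² + 59v - 2905)
  v³ - 9v² - 21v + 245 = ((1/128)v - 1211/16384)(128v² + 59v - 2905) + ((99225/16384)v + 496125/16384)
  128v² + 59v - 2905 = ((2097152/99225)v - 1359872/14175)((99225/16384)v + 496125/16384) + (0)
Last nonzero remainder: (99225/16384)v + 496125/16384. Dividing through by 99225/16384 gives the monic gcd v + 5.
Then lcm(f, g) = f·g / gcd(f, g); expanding and making the result monic gives the answer.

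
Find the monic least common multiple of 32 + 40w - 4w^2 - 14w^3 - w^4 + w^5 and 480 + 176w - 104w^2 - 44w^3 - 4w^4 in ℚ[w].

960 + 1552w + 352w^2 - 424w^3 - 188w^4 + 5w^5 + 10w^6 + w^7

Euclidean algorithm in ℚ[w]:
  w^5 - w^4 - 14w^3 - 4w^2 + 40w + 32 = (-(1/4)w + 3)(-4w^4 - 44w^3 - 104w^2 + 176w + 480) + (92w^3 + 352w^2 - 368w - 1408)
  -4w^4 - 44w^3 - 104w^2 + 176w + 480 = (-(1/23)w - 165/529)(92w^3 + 352w^2 - 368w - 1408) + (-(5400/529)w^2 + 21600/529)
  92w^3 + 352w^2 - 368w - 1408 = (-(12167/1350)w - 23276/675)(-(5400/529)w^2 + 21600/529) + (0)
Last nonzero remainder: -(5400/529)w^2 + 21600/529. Dividing through by -5400/529 gives the monic gcd w^2 - 4.
Then lcm(f, g) = f·g / gcd(f, g); expanding and making the result monic gives the answer.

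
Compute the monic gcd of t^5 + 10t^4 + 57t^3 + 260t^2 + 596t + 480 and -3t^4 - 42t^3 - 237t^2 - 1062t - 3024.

Repeated division with remainder:
  t^5 + 10t^4 + 57t^3 + 260t^2 + 596t + 480 = (-(1/3)t + 4/3)(-3t^4 - 42t^3 - 237t^2 - 1062t - 3024) + (34t^3 + 222t^2 + 1004t + 4512)
  -3t^4 - 42t^3 - 237t^2 - 1062t - 3024 = (-(3/34)t - 381/578)(34t^3 + 222t^2 + 1004t + 4512) + (-(600/289)t^2 - (600/289)t - 14400/289)
  34t^3 + 222t^2 + 1004t + 4512 = (-(4913/300)t - 13583/150)(-(600/289)t^2 - (600/289)t - 14400/289) + (0)
Last nonzero remainder: -(600/289)t^2 - (600/289)t - 14400/289. Dividing through by -600/289 gives the monic gcd t^2 + t + 24.

t^2 + t + 24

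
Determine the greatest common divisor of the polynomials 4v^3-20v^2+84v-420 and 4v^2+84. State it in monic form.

v^2+21

Apply the Euclidean algorithm:
  4v^3-20v^2+84v-420 = (v-5)(4v^2+84) + (0)
Last nonzero remainder: 4v^2+84. Dividing through by 4 gives the monic gcd v^2+21.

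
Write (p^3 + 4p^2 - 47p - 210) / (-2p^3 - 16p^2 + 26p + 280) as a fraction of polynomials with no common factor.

(-p^2 + p + 42)/(2p^2 + 6p - 56)

Repeated division with remainder:
  p^3 + 4p^2 - 47p - 210 = (-1/2)(-2p^3 - 16p^2 + 26p + 280) + (-4p^2 - 34p - 70)
  -2p^3 - 16p^2 + 26p + 280 = ((1/2)p - 1/4)(-4p^2 - 34p - 70) + ((105/2)p + 525/2)
  -4p^2 - 34p - 70 = (-(8/105)p - 4/15)((105/2)p + 525/2) + (0)
Last nonzero remainder: (105/2)p + 525/2. Dividing through by 105/2 gives the monic gcd p + 5.
Cancel p + 5 from numerator and denominator to get the reduced form.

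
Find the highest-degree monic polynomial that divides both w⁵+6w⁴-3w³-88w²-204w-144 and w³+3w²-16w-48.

w²-w-12

Euclidean algorithm in ℚ[w]:
  w⁵+6w⁴-3w³-88w²-204w-144 = (w²+3w+4)(w³+3w²-16w-48) + (-4w²+4w+48)
  w³+3w²-16w-48 = (-(1/4)w-1)(-4w²+4w+48) + (0)
Last nonzero remainder: -4w²+4w+48. Dividing through by -4 gives the monic gcd w²-w-12.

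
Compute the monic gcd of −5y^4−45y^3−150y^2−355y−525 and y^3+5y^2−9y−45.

Apply the Euclidean algorithm:
  −5y^4−45y^3−150y^2−355y−525 = (−5y−20)(y^3+5y^2−9y−45) + (−95y^2−760y−1425)
  y^3+5y^2−9y−45 = (−(1/95)y+3/95)(−95y^2−760y−1425) + (0)
Last nonzero remainder: −95y^2−760y−1425. Dividing through by −95 gives the monic gcd y^2+8y+15.

y^2+8y+15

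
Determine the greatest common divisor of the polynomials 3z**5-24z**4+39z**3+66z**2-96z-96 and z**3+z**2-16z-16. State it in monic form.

z**2-3z-4

Repeated division with remainder:
  3z**5-24z**4+39z**3+66z**2-96z-96 = (3z**2-27z+114)(z**3+z**2-16z-16) + (-432z**2+1296z+1728)
  z**3+z**2-16z-16 = (-(1/432)z-1/108)(-432z**2+1296z+1728) + (0)
Last nonzero remainder: -432z**2+1296z+1728. Dividing through by -432 gives the monic gcd z**2-3z-4.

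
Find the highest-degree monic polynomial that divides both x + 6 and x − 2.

Euclidean algorithm in ℚ[x]:
  x + 6 = (x − 2) + (8)
  x − 2 = ((1/8)x − 1/4)(8) + (0)
The last nonzero remainder is the constant 8, so the polynomials are coprime and gcd = 1.

1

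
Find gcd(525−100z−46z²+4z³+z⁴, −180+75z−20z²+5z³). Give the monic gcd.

−3+z

Repeated division with remainder:
  z⁴+4z³−46z²−100z+525 = ((1/5)z+8/5)(5z³−20z²+75z−180) + (−29z²−184z+813)
  5z³−20z²+75z−180 = (−(5/29)z+1500/841)(−29z²−184z+813) + ((456960/841)z−1370880/841)
  −29z²−184z+813 = (−(24389/456960)z−227911/456960)((456960/841)z−1370880/841) + (0)
Last nonzero remainder: (456960/841)z−1370880/841. Dividing through by 456960/841 gives the monic gcd z−3.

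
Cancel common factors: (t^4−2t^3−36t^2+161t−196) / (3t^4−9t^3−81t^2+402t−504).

(t+7)/(3t+18)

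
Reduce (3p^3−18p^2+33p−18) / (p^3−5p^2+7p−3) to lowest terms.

(3p−6)/(p−1)

By polynomial division,
  3p^3−18p^2+33p−18 = (3)(p^3−5p^2+7p−3) + (−3p^2+12p−9)
  p^3−5p^2+7p−3 = (−(1/3)p+1/3)(−3p^2+12p−9) + (0)
Last nonzero remainder: −3p^2+12p−9. Dividing through by −3 gives the monic gcd p^2−4p+3.
Cancel p^2−4p+3 from numerator and denominator to get the reduced form.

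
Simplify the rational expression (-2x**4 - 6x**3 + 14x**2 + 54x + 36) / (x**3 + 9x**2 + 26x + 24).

(-2x**2 + 4x + 6)/(x + 4)

Apply the Euclidean algorithm:
  -2x**4 - 6x**3 + 14x**2 + 54x + 36 = (-2x + 12)(x**3 + 9x**2 + 26x + 24) + (-42x**2 - 210x - 252)
  x**3 + 9x**2 + 26x + 24 = (-(1/42)x - 2/21)(-42x**2 - 210x - 252) + (0)
Last nonzero remainder: -42x**2 - 210x - 252. Dividing through by -42 gives the monic gcd x**2 + 5x + 6.
Cancel x**2 + 5x + 6 from numerator and denominator to get the reduced form.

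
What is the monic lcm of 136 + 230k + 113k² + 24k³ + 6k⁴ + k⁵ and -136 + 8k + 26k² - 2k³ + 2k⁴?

-272 - 324k + 4k² + 65k³ + 12k⁴ + 4k⁵ + k⁶

Apply the Euclidean algorithm:
  k⁵ + 6k⁴ + 24k³ + 113k² + 230k + 136 = ((1/2)k + 7/2)(2k⁴ - 2k³ + 26k² + 8k - 136) + (18k³ + 18k² + 270k + 612)
  2k⁴ - 2k³ + 26k² + 8k - 136 = ((1/9)k - 2/9)(18k³ + 18k² + 270k + 612) + (0)
Last nonzero remainder: 18k³ + 18k² + 270k + 612. Dividing through by 18 gives the monic gcd k³ + k² + 15k + 34.
Then lcm(f, g) = f·g / gcd(f, g); expanding and making the result monic gives the answer.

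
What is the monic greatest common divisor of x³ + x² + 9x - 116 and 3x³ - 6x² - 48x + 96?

Repeated division with remainder:
  x³ + x² + 9x - 116 = (1/3)(3x³ - 6x² - 48x + 96) + (3x² + 25x - 148)
  3x³ - 6x² - 48x + 96 = (x - 31/3)(3x² + 25x - 148) + ((1075/3)x - 4300/3)
  3x² + 25x - 148 = ((9/1075)x + 111/1075)((1075/3)x - 4300/3) + (0)
Last nonzero remainder: (1075/3)x - 4300/3. Dividing through by 1075/3 gives the monic gcd x - 4.

x - 4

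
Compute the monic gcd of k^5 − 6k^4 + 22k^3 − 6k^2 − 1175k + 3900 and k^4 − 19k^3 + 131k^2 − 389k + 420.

k^2 − 9k + 20

Euclidean algorithm in ℚ[k]:
  k^5 − 6k^4 + 22k^3 − 6k^2 − 1175k + 3900 = (k + 13)(k^4 − 19k^3 + 131k^2 − 389k + 420) + (138k^3 − 1320k^2 + 3462k − 1560)
  k^4 − 19k^3 + 131k^2 − 389k + 420 = ((1/138)k − 217/3174)(138k^3 − 1320k^2 + 3462k − 1560) + ((8288/529)k^2 − (74592/529)k + 165760/529)
  138k^3 − 1320k^2 + 3462k − 1560 = ((36501/4144)k − 20631/4144)((8288/529)k^2 − (74592/529)k + 165760/529) + (0)
Last nonzero remainder: (8288/529)k^2 − (74592/529)k + 165760/529. Dividing through by 8288/529 gives the monic gcd k^2 − 9k + 20.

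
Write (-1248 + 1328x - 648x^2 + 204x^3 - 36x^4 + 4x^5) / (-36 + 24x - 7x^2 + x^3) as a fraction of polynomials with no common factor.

Apply the Euclidean algorithm:
  4x^5 - 36x^4 + 204x^3 - 648x^2 + 1328x - 1248 = (4x^2 - 8x + 52)(x^3 - 7x^2 + 24x - 36) + (52x^2 - 208x + 624)
  x^3 - 7x^2 + 24x - 36 = ((1/52)x - 3/52)(52x^2 - 208x + 624) + (0)
Last nonzero remainder: 52x^2 - 208x + 624. Dividing through by 52 gives the monic gcd x^2 - 4x + 12.
Cancel x^2 - 4x + 12 from numerator and denominator to get the reduced form.

(-104 + 76x - 20x^2 + 4x^3)/(-3 + x)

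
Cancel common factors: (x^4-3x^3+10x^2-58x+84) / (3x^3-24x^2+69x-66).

(x^3-x^2+8x-42)/(3x^2-18x+33)

Repeated division with remainder:
  x^4-3x^3+10x^2-58x+84 = ((1/3)x+5/3)(3x^3-24x^2+69x-66) + (27x^2-151x+194)
  3x^3-24x^2+69x-66 = ((1/9)x-65/243)(27x^2-151x+194) + ((1714/243)x-3428/243)
  27x^2-151x+194 = ((6561/1714)x-23571/1714)((1714/243)x-3428/243) + (0)
Last nonzero remainder: (1714/243)x-3428/243. Dividing through by 1714/243 gives the monic gcd x-2.
Cancel x-2 from numerator and denominator to get the reduced form.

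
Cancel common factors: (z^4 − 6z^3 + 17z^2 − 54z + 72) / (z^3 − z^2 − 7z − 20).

(z^3 − 2z^2 + 9z − 18)/(z^2 + 3z + 5)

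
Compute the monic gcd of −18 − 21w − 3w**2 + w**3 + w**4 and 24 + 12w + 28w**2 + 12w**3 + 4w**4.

6 + 3w + w**2

Euclidean algorithm in ℚ[w]:
  w**4 + w**3 − 3w**2 − 21w − 18 = (1/4)(4w**4 + 12w**3 + 28w**2 + 12w + 24) + (−2w**3 − 10w**2 − 24w − 24)
  4w**4 + 12w**3 + 28w**2 + 12w + 24 = (−2w + 4)(−2w**3 − 10w**2 − 24w − 24) + (20w**2 + 60w + 120)
  −2w**3 − 10w**2 − 24w − 24 = (−(1/10)w − 1/5)(20w**2 + 60w + 120) + (0)
Last nonzero remainder: 20w**2 + 60w + 120. Dividing through by 20 gives the monic gcd w**2 + 3w + 6.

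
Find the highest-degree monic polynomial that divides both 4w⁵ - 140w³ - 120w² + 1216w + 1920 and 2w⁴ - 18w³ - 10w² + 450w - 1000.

w² - 9w + 20

Apply the Euclidean algorithm:
  4w⁵ - 140w³ - 120w² + 1216w + 1920 = (2w + 18)(2w⁴ - 18w³ - 10w² + 450w - 1000) + (204w³ - 840w² - 4884w + 19920)
  2w⁴ - 18w³ - 10w² + 450w - 1000 = ((1/102)w - 83/1734)(204w³ - 840w² - 4884w + 19920) + (-(672/289)w² + (6048/289)w - 13440/289)
  204w³ - 840w² - 4884w + 19920 = (-(4913/56)w - 23987/56)(-(672/289)w² + (6048/289)w - 13440/289) + (0)
Last nonzero remainder: -(672/289)w² + (6048/289)w - 13440/289. Dividing through by -672/289 gives the monic gcd w² - 9w + 20.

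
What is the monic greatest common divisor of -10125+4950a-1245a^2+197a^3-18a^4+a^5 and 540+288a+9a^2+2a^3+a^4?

Euclidean algorithm in ℚ[a]:
  a^5-18a^4+197a^3-1245a^2+4950a-10125 = (a-20)(a^4+2a^3+9a^2+288a+540) + (228a^3-1353a^2+10170a+675)
  a^4+2a^3+9a^2+288a+540 = ((1/228)a+201/5776)(228a^3-1353a^2+10170a+675) + ((66297/5776)a^2-(198891/2888)a+2983365/5776)
  228a^3-1353a^2+10170a+675 = ((438976/22099)a+28880/22099)((66297/5776)a^2-(198891/2888)a+2983365/5776) + (0)
Last nonzero remainder: (66297/5776)a^2-(198891/2888)a+2983365/5776. Dividing through by 66297/5776 gives the monic gcd a^2-6a+45.

45-6a+a^2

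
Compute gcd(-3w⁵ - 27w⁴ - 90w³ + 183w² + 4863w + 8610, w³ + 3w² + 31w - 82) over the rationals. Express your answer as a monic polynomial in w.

w² + 5w + 41

Euclidean algorithm in ℚ[w]:
  -3w⁵ - 27w⁴ - 90w³ + 183w² + 4863w + 8610 = (-3w² - 18w + 57)(w³ + 3w² + 31w - 82) + (324w² + 1620w + 13284)
  w³ + 3w² + 31w - 82 = ((1/324)w - 1/162)(324w² + 1620w + 13284) + (0)
Last nonzero remainder: 324w² + 1620w + 13284. Dividing through by 324 gives the monic gcd w² + 5w + 41.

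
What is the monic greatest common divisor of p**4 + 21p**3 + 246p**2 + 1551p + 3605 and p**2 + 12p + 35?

Repeated division with remainder:
  p**4 + 21p**3 + 246p**2 + 1551p + 3605 = (p**2 + 9p + 103)(p**2 + 12p + 35) + (0)
The last nonzero remainder p**2 + 12p + 35 is already monic.

p**2 + 12p + 35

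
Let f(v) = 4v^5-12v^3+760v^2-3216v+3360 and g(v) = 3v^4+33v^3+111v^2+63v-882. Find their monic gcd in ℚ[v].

Apply the Euclidean algorithm:
  4v^5-12v^3+760v^2-3216v+3360 = ((4/3)v-44/3)(3v^4+33v^3+111v^2+63v-882) + (324v^3+2304v^2-1116v-9576)
  3v^4+33v^3+111v^2+63v-882 = ((1/108)v+35/972)(324v^3+2304v^2-1116v-9576) + ((1036/27)v^2+(5180/27)v-14504/27)
  324v^3+2304v^2-1116v-9576 = ((2187/259)v+4617/259)((1036/27)v^2+(5180/27)v-14504/27) + (0)
Last nonzero remainder: (1036/27)v^2+(5180/27)v-14504/27. Dividing through by 1036/27 gives the monic gcd v^2+5v-14.

v^2+5v-14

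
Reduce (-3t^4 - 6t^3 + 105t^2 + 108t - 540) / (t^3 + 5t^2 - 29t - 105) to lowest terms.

(-3t^2 - 12t + 36)/(t + 7)

Apply the Euclidean algorithm:
  -3t^4 - 6t^3 + 105t^2 + 108t - 540 = (-3t + 9)(t^3 + 5t^2 - 29t - 105) + (-27t^2 + 54t + 405)
  t^3 + 5t^2 - 29t - 105 = (-(1/27)t - 7/27)(-27t^2 + 54t + 405) + (0)
Last nonzero remainder: -27t^2 + 54t + 405. Dividing through by -27 gives the monic gcd t^2 - 2t - 15.
Cancel t^2 - 2t - 15 from numerator and denominator to get the reduced form.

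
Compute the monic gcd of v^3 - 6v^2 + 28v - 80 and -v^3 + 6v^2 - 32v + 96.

v - 4

By polynomial division,
  v^3 - 6v^2 + 28v - 80 = (-1)(-v^3 + 6v^2 - 32v + 96) + (-4v + 16)
  -v^3 + 6v^2 - 32v + 96 = ((1/4)v^2 - (1/2)v + 6)(-4v + 16) + (0)
Last nonzero remainder: -4v + 16. Dividing through by -4 gives the monic gcd v - 4.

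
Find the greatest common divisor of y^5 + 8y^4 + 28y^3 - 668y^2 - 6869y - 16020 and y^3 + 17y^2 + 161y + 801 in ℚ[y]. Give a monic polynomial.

y^2 + 8y + 89

Apply the Euclidean algorithm:
  y^5 + 8y^4 + 28y^3 - 668y^2 - 6869y - 16020 = (y^2 - 9y + 20)(y^3 + 17y^2 + 161y + 801) + (-360y^2 - 2880y - 32040)
  y^3 + 17y^2 + 161y + 801 = (-(1/360)y - 1/40)(-360y^2 - 2880y - 32040) + (0)
Last nonzero remainder: -360y^2 - 2880y - 32040. Dividing through by -360 gives the monic gcd y^2 + 8y + 89.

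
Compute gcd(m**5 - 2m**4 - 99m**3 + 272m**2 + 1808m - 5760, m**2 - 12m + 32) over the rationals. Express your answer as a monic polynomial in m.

m**2 - 12m + 32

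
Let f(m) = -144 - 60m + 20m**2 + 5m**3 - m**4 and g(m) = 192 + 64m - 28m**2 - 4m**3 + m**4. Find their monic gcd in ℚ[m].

48 + 4m - 8m**2 + m**3

Apply the Euclidean algorithm:
  -m**4 + 5m**3 + 20m**2 - 60m - 144 = (-1)(m**4 - 4m**3 - 28m**2 + 64m + 192) + (m**3 - 8m**2 + 4m + 48)
  m**4 - 4m**3 - 28m**2 + 64m + 192 = (m + 4)(m**3 - 8m**2 + 4m + 48) + (0)
The last nonzero remainder m**3 - 8m**2 + 4m + 48 is already monic.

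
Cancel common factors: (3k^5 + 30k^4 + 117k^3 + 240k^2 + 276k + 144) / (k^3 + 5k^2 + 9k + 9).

(3k^3 + 24k^2 + 60k + 48)/(k + 3)

Euclidean algorithm in ℚ[k]:
  3k^5 + 30k^4 + 117k^3 + 240k^2 + 276k + 144 = (3k^2 + 15k + 15)(k^3 + 5k^2 + 9k + 9) + (3k^2 + 6k + 9)
  k^3 + 5k^2 + 9k + 9 = ((1/3)k + 1)(3k^2 + 6k + 9) + (0)
Last nonzero remainder: 3k^2 + 6k + 9. Dividing through by 3 gives the monic gcd k^2 + 2k + 3.
Cancel k^2 + 2k + 3 from numerator and denominator to get the reduced form.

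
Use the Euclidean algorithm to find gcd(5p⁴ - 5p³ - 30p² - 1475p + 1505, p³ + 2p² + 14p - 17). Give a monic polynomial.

p - 1

Apply the Euclidean algorithm:
  5p⁴ - 5p³ - 30p² - 1475p + 1505 = (5p - 15)(p³ + 2p² + 14p - 17) + (-70p² - 1180p + 1250)
  p³ + 2p² + 14p - 17 = (-(1/70)p + 52/245)(-70p² - 1180p + 1250) + ((13833/49)p - 13833/49)
  -70p² - 1180p + 1250 = (-(3430/13833)p - 61250/13833)((13833/49)p - 13833/49) + (0)
Last nonzero remainder: (13833/49)p - 13833/49. Dividing through by 13833/49 gives the monic gcd p - 1.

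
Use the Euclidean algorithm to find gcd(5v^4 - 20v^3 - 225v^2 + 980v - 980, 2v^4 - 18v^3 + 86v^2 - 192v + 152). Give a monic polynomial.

v^2 - 4v + 4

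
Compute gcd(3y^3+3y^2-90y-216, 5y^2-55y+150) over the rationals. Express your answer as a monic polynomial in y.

Repeated division with remainder:
  3y^3+3y^2-90y-216 = ((3/5)y+36/5)(5y^2-55y+150) + (216y-1296)
  5y^2-55y+150 = ((5/216)y-25/216)(216y-1296) + (0)
Last nonzero remainder: 216y-1296. Dividing through by 216 gives the monic gcd y-6.

y-6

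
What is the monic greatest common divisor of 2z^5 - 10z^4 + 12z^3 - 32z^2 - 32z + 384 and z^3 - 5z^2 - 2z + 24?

Repeated division with remainder:
  2z^5 - 10z^4 + 12z^3 - 32z^2 - 32z + 384 = (2z^2 + 16)(z^3 - 5z^2 - 2z + 24) + (0)
The last nonzero remainder z^3 - 5z^2 - 2z + 24 is already monic.

z^3 - 5z^2 - 2z + 24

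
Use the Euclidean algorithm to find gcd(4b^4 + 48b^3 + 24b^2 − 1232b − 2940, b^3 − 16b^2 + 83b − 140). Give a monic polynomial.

b − 5

By polynomial division,
  4b^4 + 48b^3 + 24b^2 − 1232b − 2940 = (4b + 112)(b^3 − 16b^2 + 83b − 140) + (1484b^2 − 9968b + 12740)
  b^3 − 16b^2 + 83b − 140 = ((1/1484)b − 123/19663)(1484b^2 − 9968b + 12740) + ((33880/2809)b − 169400/2809)
  1484b^2 − 9968b + 12740 = ((148877/1210)b − 255619/1210)((33880/2809)b − 169400/2809) + (0)
Last nonzero remainder: (33880/2809)b − 169400/2809. Dividing through by 33880/2809 gives the monic gcd b − 5.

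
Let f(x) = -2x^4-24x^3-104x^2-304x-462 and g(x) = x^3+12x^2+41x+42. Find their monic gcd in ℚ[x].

x^2+10x+21

Euclidean algorithm in ℚ[x]:
  -2x^4-24x^3-104x^2-304x-462 = (-2x)(x^3+12x^2+41x+42) + (-22x^2-220x-462)
  x^3+12x^2+41x+42 = (-(1/22)x-1/11)(-22x^2-220x-462) + (0)
Last nonzero remainder: -22x^2-220x-462. Dividing through by -22 gives the monic gcd x^2+10x+21.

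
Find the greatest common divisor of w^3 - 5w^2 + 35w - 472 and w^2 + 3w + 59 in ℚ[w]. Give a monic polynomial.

Euclidean algorithm in ℚ[w]:
  w^3 - 5w^2 + 35w - 472 = (w - 8)(w^2 + 3w + 59) + (0)
The last nonzero remainder w^2 + 3w + 59 is already monic.

w^2 + 3w + 59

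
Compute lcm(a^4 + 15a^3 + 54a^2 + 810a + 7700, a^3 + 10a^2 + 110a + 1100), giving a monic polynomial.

a^6 + 15a^5 + 164a^4 + 2460a^3 + 13640a^2 + 89100a + 847000

Euclidean algorithm in ℚ[a]:
  a^4 + 15a^3 + 54a^2 + 810a + 7700 = (a + 5)(a^3 + 10a^2 + 110a + 1100) + (-106a^2 - 840a + 2200)
  a^3 + 10a^2 + 110a + 1100 = (-(1/106)a - 55/2809)(-106a^2 - 840a + 2200) + ((321090/2809)a + 3210900/2809)
  -106a^2 - 840a + 2200 = (-(148877/160545)a + 5618/2919)((321090/2809)a + 3210900/2809) + (0)
Last nonzero remainder: (321090/2809)a + 3210900/2809. Dividing through by 321090/2809 gives the monic gcd a + 10.
Then lcm(f, g) = f·g / gcd(f, g); expanding and making the result monic gives the answer.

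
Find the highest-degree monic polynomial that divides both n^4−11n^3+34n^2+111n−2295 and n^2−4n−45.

n^2−4n−45

Repeated division with remainder:
  n^4−11n^3+34n^2+111n−2295 = (n^2−7n+51)(n^2−4n−45) + (0)
The last nonzero remainder n^2−4n−45 is already monic.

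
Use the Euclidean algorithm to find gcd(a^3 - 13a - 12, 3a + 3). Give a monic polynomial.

a + 1

Repeated division with remainder:
  a^3 - 13a - 12 = ((1/3)a^2 - (1/3)a - 4)(3a + 3) + (0)
Last nonzero remainder: 3a + 3. Dividing through by 3 gives the monic gcd a + 1.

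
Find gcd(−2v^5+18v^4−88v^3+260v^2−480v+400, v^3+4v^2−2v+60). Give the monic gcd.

v^2−2v+10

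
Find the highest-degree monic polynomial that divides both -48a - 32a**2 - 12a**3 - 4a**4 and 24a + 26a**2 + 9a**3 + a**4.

Apply the Euclidean algorithm:
  -4a**4 - 12a**3 - 32a**2 - 48a = (-4)(a**4 + 9a**3 + 26a**2 + 24a) + (24a**3 + 72a**2 + 48a)
  a**4 + 9a**3 + 26a**2 + 24a = ((1/24)a + 1/4)(24a**3 + 72a**2 + 48a) + (6a**2 + 12a)
  24a**3 + 72a**2 + 48a = (4a + 4)(6a**2 + 12a) + (0)
Last nonzero remainder: 6a**2 + 12a. Dividing through by 6 gives the monic gcd a**2 + 2a.

2a + a**2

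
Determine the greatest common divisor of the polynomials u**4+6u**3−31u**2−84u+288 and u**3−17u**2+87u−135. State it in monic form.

u−3

Apply the Euclidean algorithm:
  u**4+6u**3−31u**2−84u+288 = (u+23)(u**3−17u**2+87u−135) + (273u**2−1950u+3393)
  u**3−17u**2+87u−135 = ((1/273)u−23/637)(273u**2−1950u+3393) + ((204/49)u−612/49)
  273u**2−1950u+3393 = ((4459/68)u−18473/68)((204/49)u−612/49) + (0)
Last nonzero remainder: (204/49)u−612/49. Dividing through by 204/49 gives the monic gcd u−3.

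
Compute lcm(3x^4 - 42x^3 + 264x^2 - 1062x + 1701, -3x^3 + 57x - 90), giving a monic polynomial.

By polynomial division,
  3x^4 - 42x^3 + 264x^2 - 1062x + 1701 = (-x + 14)(-3x^3 + 57x - 90) + (321x^2 - 1950x + 2961)
  -3x^3 + 57x - 90 = (-(1/107)x - 650/11449)(321x^2 - 1950x + 2961) + (-(298080/11449)x + 894240/11449)
  321x^2 - 1950x + 2961 = (-(1225043/99360)x + 3766721/99360)(-(298080/11449)x + 894240/11449) + (0)
Last nonzero remainder: -(298080/11449)x + 894240/11449. Dividing through by -298080/11449 gives the monic gcd x - 3.
Then lcm(f, g) = f·g / gcd(f, g); expanding and making the result monic gives the answer.

x^6 - 11x^5 + 36x^4 + 50x^3 - 1375x^2 + 5241x - 5670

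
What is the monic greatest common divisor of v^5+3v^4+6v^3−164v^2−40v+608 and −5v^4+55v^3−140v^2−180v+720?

v^2−2v−8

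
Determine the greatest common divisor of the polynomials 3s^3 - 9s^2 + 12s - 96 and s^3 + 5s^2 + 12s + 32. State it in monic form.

s^2 + s + 8

Euclidean algorithm in ℚ[s]:
  3s^3 - 9s^2 + 12s - 96 = (3)(s^3 + 5s^2 + 12s + 32) + (-24s^2 - 24s - 192)
  s^3 + 5s^2 + 12s + 32 = (-(1/24)s - 1/6)(-24s^2 - 24s - 192) + (0)
Last nonzero remainder: -24s^2 - 24s - 192. Dividing through by -24 gives the monic gcd s^2 + s + 8.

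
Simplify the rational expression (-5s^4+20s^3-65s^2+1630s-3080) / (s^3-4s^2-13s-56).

Repeated division with remainder:
  -5s^4+20s^3-65s^2+1630s-3080 = (-5s)(s^3-4s^2-13s-56) + (-130s^2+1350s-3080)
  s^3-4s^2-13s-56 = (-(1/130)s-83/1690)(-130s^2+1350s-3080) + ((5004/169)s-35028/169)
  -130s^2+1350s-3080 = (-(10985/2502)s+18590/1251)((5004/169)s-35028/169) + (0)
Last nonzero remainder: (5004/169)s-35028/169. Dividing through by 5004/169 gives the monic gcd s-7.
Cancel s-7 from numerator and denominator to get the reduced form.

(-5s^3-15s^2-170s+440)/(s^2+3s+8)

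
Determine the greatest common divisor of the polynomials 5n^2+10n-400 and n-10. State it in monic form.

Euclidean algorithm in ℚ[n]:
  5n^2+10n-400 = (5n+60)(n-10) + (200)
  n-10 = ((1/200)n-1/20)(200) + (0)
The last nonzero remainder is the constant 200, so the polynomials are coprime and gcd = 1.

1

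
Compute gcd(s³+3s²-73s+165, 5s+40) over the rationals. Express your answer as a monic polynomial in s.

By polynomial division,
  s³+3s²-73s+165 = ((1/5)s²-s-33/5)(5s+40) + (429)
  5s+40 = ((5/429)s+40/429)(429) + (0)
The last nonzero remainder is the constant 429, so the polynomials are coprime and gcd = 1.

1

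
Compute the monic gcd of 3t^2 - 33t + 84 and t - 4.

Euclidean algorithm in ℚ[t]:
  3t^2 - 33t + 84 = (3t - 21)(t - 4) + (0)
The last nonzero remainder t - 4 is already monic.

t - 4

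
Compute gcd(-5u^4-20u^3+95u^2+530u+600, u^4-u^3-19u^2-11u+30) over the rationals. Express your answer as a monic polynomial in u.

Repeated division with remainder:
  -5u^4-20u^3+95u^2+530u+600 = (-5)(u^4-u^3-19u^2-11u+30) + (-25u^3+475u+750)
  u^4-u^3-19u^2-11u+30 = (-(1/25)u+1/25)(-25u^3+475u+750) + (0)
Last nonzero remainder: -25u^3+475u+750. Dividing through by -25 gives the monic gcd u^3-19u-30.

u^3-19u-30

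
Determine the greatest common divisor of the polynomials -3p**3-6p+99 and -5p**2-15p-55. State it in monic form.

p**2+3p+11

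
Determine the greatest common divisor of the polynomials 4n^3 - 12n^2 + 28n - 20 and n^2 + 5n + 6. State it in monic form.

1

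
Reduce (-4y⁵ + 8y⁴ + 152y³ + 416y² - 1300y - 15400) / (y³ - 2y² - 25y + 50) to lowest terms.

(-4y³ + 8y² + 52y + 616)/(y - 2)

Euclidean algorithm in ℚ[y]:
  -4y⁵ + 8y⁴ + 152y³ + 416y² - 1300y - 15400 = (-4y² + 52)(y³ - 2y² - 25y + 50) + (720y² - 18000)
  y³ - 2y² - 25y + 50 = ((1/720)y - 1/360)(720y² - 18000) + (0)
Last nonzero remainder: 720y² - 18000. Dividing through by 720 gives the monic gcd y² - 25.
Cancel y² - 25 from numerator and denominator to get the reduced form.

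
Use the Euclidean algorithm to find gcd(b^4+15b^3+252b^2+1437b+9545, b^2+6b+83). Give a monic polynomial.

b^2+6b+83

By polynomial division,
  b^4+15b^3+252b^2+1437b+9545 = (b^2+9b+115)(b^2+6b+83) + (0)
The last nonzero remainder b^2+6b+83 is already monic.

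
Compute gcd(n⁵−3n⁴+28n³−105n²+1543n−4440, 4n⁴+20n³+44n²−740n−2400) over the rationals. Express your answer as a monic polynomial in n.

n²+7n+40

Euclidean algorithm in ℚ[n]:
  n⁵−3n⁴+28n³−105n²+1543n−4440 = ((1/4)n−2)(4n⁴+20n³+44n²−740n−2400) + (57n³+168n²+663n−9240)
  4n⁴+20n³+44n²−740n−2400 = ((4/57)n+52/361)(57n³+168n²+663n−9240) + (−(9648/361)n²−(67536/361)n−385920/361)
  57n³+168n²+663n−9240 = (−(6859/3216)n+27797/3216)(−(9648/361)n²−(67536/361)n−385920/361) + (0)
Last nonzero remainder: −(9648/361)n²−(67536/361)n−385920/361. Dividing through by −9648/361 gives the monic gcd n²+7n+40.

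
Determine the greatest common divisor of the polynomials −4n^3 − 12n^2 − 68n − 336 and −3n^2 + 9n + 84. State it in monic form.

n + 4

Apply the Euclidean algorithm:
  −4n^3 − 12n^2 − 68n − 336 = ((4/3)n + 8)(−3n^2 + 9n + 84) + (−252n − 1008)
  −3n^2 + 9n + 84 = ((1/84)n − 1/12)(−252n − 1008) + (0)
Last nonzero remainder: −252n − 1008. Dividing through by −252 gives the monic gcd n + 4.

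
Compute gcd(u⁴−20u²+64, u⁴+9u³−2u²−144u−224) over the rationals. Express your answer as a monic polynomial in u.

u³+2u²−16u−32

Repeated division with remainder:
  u⁴−20u²+64 = (u⁴+9u³−2u²−144u−224) + (−9u³−18u²+144u+288)
  u⁴+9u³−2u²−144u−224 = (−(1/9)u−7/9)(−9u³−18u²+144u+288) + (0)
Last nonzero remainder: −9u³−18u²+144u+288. Dividing through by −9 gives the monic gcd u³+2u²−16u−32.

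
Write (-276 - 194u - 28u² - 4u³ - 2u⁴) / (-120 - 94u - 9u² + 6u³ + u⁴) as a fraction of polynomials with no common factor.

(-46 + 6u - 2u²)/(-20 + u + u²)

Repeated division with remainder:
  -2u⁴ - 4u³ - 28u² - 194u - 276 = (-2)(u⁴ + 6u³ - 9u² - 94u - 120) + (8u³ - 46u² - 382u - 516)
  u⁴ + 6u³ - 9u² - 94u - 120 = ((1/8)u + 47/32)(8u³ - 46u² - 382u - 516) + ((1701/16)u² + (8505/16)u + 5103/8)
  8u³ - 46u² - 382u - 516 = ((128/1701)u - 1376/1701)((1701/16)u² + (8505/16)u + 5103/8) + (0)
Last nonzero remainder: (1701/16)u² + (8505/16)u + 5103/8. Dividing through by 1701/16 gives the monic gcd u² + 5u + 6.
Cancel u² + 5u + 6 from numerator and denominator to get the reduced form.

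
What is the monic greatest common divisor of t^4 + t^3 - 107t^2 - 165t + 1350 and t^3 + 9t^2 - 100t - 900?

Apply the Euclidean algorithm:
  t^4 + t^3 - 107t^2 - 165t + 1350 = (t - 8)(t^3 + 9t^2 - 100t - 900) + (65t^2 - 65t - 5850)
  t^3 + 9t^2 - 100t - 900 = ((1/65)t + 2/13)(65t^2 - 65t - 5850) + (0)
Last nonzero remainder: 65t^2 - 65t - 5850. Dividing through by 65 gives the monic gcd t^2 - t - 90.

t^2 - t - 90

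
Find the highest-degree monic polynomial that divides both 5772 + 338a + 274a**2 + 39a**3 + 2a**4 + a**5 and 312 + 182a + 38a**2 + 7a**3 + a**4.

26 + a**2

Repeated division with remainder:
  a**5 + 2a**4 + 39a**3 + 274a**2 + 338a + 5772 = (a − 5)(a**4 + 7a**3 + 38a**2 + 182a + 312) + (36a**3 + 282a**2 + 936a + 7332)
  a**4 + 7a**3 + 38a**2 + 182a + 312 = ((1/36)a − 5/216)(36a**3 + 282a**2 + 936a + 7332) + ((667/36)a**2 + 8671/18)
  36a**3 + 282a**2 + 936a + 7332 = ((1296/667)a + 10152/667)((667/36)a**2 + 8671/18) + (0)
Last nonzero remainder: (667/36)a**2 + 8671/18. Dividing through by 667/36 gives the monic gcd a**2 + 26.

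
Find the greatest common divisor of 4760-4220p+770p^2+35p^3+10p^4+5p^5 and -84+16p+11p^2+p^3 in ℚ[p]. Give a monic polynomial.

Repeated division with remainder:
  5p^5+10p^4+35p^3+770p^2-4220p+4760 = (5p^2-45p+450)(p^3+11p^2+16p-84) + (-3040p^2-15200p+42560)
  p^3+11p^2+16p-84 = (-(1/3040)p-3/1520)(-3040p^2-15200p+42560) + (0)
Last nonzero remainder: -3040p^2-15200p+42560. Dividing through by -3040 gives the monic gcd p^2+5p-14.

-14+5p+p^2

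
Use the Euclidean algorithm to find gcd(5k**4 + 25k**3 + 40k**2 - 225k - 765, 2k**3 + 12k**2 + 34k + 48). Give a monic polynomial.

k + 3

Euclidean algorithm in ℚ[k]:
  5k**4 + 25k**3 + 40k**2 - 225k - 765 = ((5/2)k - 5/2)(2k**3 + 12k**2 + 34k + 48) + (-15k**2 - 260k - 645)
  2k**3 + 12k**2 + 34k + 48 = (-(2/15)k + 68/45)(-15k**2 - 260k - 645) + ((3068/9)k + 3068/3)
  -15k**2 - 260k - 645 = (-(135/3068)k - 1935/3068)((3068/9)k + 3068/3) + (0)
Last nonzero remainder: (3068/9)k + 3068/3. Dividing through by 3068/9 gives the monic gcd k + 3.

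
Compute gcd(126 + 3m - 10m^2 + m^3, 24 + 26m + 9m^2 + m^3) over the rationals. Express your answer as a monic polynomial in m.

3 + m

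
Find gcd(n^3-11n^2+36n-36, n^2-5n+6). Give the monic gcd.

Euclidean algorithm in ℚ[n]:
  n^3-11n^2+36n-36 = (n-6)(n^2-5n+6) + (0)
The last nonzero remainder n^2-5n+6 is already monic.

n^2-5n+6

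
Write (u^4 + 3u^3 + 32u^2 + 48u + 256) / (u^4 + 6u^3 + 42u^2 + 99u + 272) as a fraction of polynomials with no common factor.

Apply the Euclidean algorithm:
  u^4 + 3u^3 + 32u^2 + 48u + 256 = (u^4 + 6u^3 + 42u^2 + 99u + 272) + (-3u^3 - 10u^2 - 51u - 16)
  u^4 + 6u^3 + 42u^2 + 99u + 272 = (-(1/3)u - 8/9)(-3u^3 - 10u^2 - 51u - 16) + ((145/9)u^2 + (145/3)u + 2320/9)
  -3u^3 - 10u^2 - 51u - 16 = (-(27/145)u - 9/145)((145/9)u^2 + (145/3)u + 2320/9) + (0)
Last nonzero remainder: (145/9)u^2 + (145/3)u + 2320/9. Dividing through by 145/9 gives the monic gcd u^2 + 3u + 16.
Cancel u^2 + 3u + 16 from numerator and denominator to get the reduced form.

(u^2 + 16)/(u^2 + 3u + 17)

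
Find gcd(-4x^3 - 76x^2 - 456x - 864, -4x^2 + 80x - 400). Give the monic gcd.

Apply the Euclidean algorithm:
  -4x^3 - 76x^2 - 456x - 864 = (x + 39)(-4x^2 + 80x - 400) + (-3176x + 14736)
  -4x^2 + 80x - 400 = ((1/794)x - 3049/157609)(-3176x + 14736) + (-18113536/157609)
  -3176x + 14736 = ((62570773/2264192)x - 145157889/1132096)(-18113536/157609) + (0)
The last nonzero remainder is the constant -18113536/157609, so the polynomials are coprime and gcd = 1.

1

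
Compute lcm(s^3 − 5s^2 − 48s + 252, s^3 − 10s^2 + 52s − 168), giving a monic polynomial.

s^5 − 9s^4 + 304s^2 − 2352s + 7056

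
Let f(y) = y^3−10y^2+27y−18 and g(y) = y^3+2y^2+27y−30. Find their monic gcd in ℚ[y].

By polynomial division,
  y^3−10y^2+27y−18 = (y^3+2y^2+27y−30) + (−12y^2+12)
  y^3+2y^2+27y−30 = (−(1/12)y−1/6)(−12y^2+12) + (28y−28)
  −12y^2+12 = (−(3/7)y−3/7)(28y−28) + (0)
Last nonzero remainder: 28y−28. Dividing through by 28 gives the monic gcd y−1.

y−1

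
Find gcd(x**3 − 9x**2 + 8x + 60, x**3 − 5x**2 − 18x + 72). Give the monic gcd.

Apply the Euclidean algorithm:
  x**3 − 9x**2 + 8x + 60 = (x**3 − 5x**2 − 18x + 72) + (−4x**2 + 26x − 12)
  x**3 − 5x**2 − 18x + 72 = (−(1/4)x − 3/8)(−4x**2 + 26x − 12) + (−(45/4)x + 135/2)
  −4x**2 + 26x − 12 = ((16/45)x − 8/45)(−(45/4)x + 135/2) + (0)
Last nonzero remainder: −(45/4)x + 135/2. Dividing through by −45/4 gives the monic gcd x − 6.

x − 6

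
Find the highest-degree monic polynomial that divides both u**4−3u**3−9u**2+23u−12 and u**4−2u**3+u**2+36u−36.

u**2+2u−3

Apply the Euclidean algorithm:
  u**4−3u**3−9u**2+23u−12 = (u**4−2u**3+u**2+36u−36) + (−u**3−10u**2−13u+24)
  u**4−2u**3+u**2+36u−36 = (−u+12)(−u**3−10u**2−13u+24) + (108u**2+216u−324)
  −u**3−10u**2−13u+24 = (−(1/108)u−2/27)(108u**2+216u−324) + (0)
Last nonzero remainder: 108u**2+216u−324. Dividing through by 108 gives the monic gcd u**2+2u−3.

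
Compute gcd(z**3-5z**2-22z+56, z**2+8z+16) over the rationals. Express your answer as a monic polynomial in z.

z+4

By polynomial division,
  z**3-5z**2-22z+56 = (z-13)(z**2+8z+16) + (66z+264)
  z**2+8z+16 = ((1/66)z+2/33)(66z+264) + (0)
Last nonzero remainder: 66z+264. Dividing through by 66 gives the monic gcd z+4.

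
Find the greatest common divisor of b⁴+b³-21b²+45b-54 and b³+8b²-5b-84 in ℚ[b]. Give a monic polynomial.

Repeated division with remainder:
  b⁴+b³-21b²+45b-54 = (b-7)(b³+8b²-5b-84) + (40b²+94b-642)
  b³+8b²-5b-84 = ((1/40)b+113/800)(40b²+94b-642) + (-(891/400)b+2673/400)
  40b²+94b-642 = (-(16000/891)b-85600/891)(-(891/400)b+2673/400) + (0)
Last nonzero remainder: -(891/400)b+2673/400. Dividing through by -891/400 gives the monic gcd b-3.

b-3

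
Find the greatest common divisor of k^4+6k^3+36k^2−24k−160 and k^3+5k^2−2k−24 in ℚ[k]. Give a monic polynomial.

k−2

By polynomial division,
  k^4+6k^3+36k^2−24k−160 = (k+1)(k^3+5k^2−2k−24) + (33k^2+2k−136)
  k^3+5k^2−2k−24 = ((1/33)k+163/1089)(33k^2+2k−136) + ((1984/1089)k−3968/1089)
  33k^2+2k−136 = ((35937/1984)k+18513/496)((1984/1089)k−3968/1089) + (0)
Last nonzero remainder: (1984/1089)k−3968/1089. Dividing through by 1984/1089 gives the monic gcd k−2.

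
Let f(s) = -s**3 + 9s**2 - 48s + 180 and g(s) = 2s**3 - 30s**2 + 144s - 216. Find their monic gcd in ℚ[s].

Apply the Euclidean algorithm:
  -s**3 + 9s**2 - 48s + 180 = (-1/2)(2s**3 - 30s**2 + 144s - 216) + (-6s**2 + 24s + 72)
  2s**3 - 30s**2 + 144s - 216 = (-(1/3)s + 11/3)(-6s**2 + 24s + 72) + (80s - 480)
  -6s**2 + 24s + 72 = (-(3/40)s - 3/20)(80s - 480) + (0)
Last nonzero remainder: 80s - 480. Dividing through by 80 gives the monic gcd s - 6.

s - 6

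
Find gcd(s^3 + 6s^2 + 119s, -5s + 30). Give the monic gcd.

1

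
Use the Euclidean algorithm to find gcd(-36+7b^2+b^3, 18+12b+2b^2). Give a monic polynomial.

Apply the Euclidean algorithm:
  b^3+7b^2-36 = ((1/2)b+1/2)(2b^2+12b+18) + (-15b-45)
  2b^2+12b+18 = (-(2/15)b-2/5)(-15b-45) + (0)
Last nonzero remainder: -15b-45. Dividing through by -15 gives the monic gcd b+3.

3+b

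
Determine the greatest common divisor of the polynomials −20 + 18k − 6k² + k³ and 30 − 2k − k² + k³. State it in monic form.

By polynomial division,
  k³ − 6k² + 18k − 20 = (k³ − k² − 2k + 30) + (−5k² + 20k − 50)
  k³ − k² − 2k + 30 = (−(1/5)k − 3/5)(−5k² + 20k − 50) + (0)
Last nonzero remainder: −5k² + 20k − 50. Dividing through by −5 gives the monic gcd k² − 4k + 10.

10 − 4k + k²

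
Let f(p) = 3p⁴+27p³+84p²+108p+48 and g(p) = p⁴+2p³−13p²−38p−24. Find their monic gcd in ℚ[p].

Repeated division with remainder:
  3p⁴+27p³+84p²+108p+48 = (3)(p⁴+2p³−13p²−38p−24) + (21p³+123p²+222p+120)
  p⁴+2p³−13p²−38p−24 = ((1/21)p−9/49)(21p³+123p²+222p+120) + (−(48/49)p²−(144/49)p−96/49)
  21p³+123p²+222p+120 = (−(343/16)p−245/4)(−(48/49)p²−(144/49)p−96/49) + (0)
Last nonzero remainder: −(48/49)p²−(144/49)p−96/49. Dividing through by −48/49 gives the monic gcd p²+3p+2.

p²+3p+2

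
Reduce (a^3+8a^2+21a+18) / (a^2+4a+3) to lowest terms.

(a^2+5a+6)/(a+1)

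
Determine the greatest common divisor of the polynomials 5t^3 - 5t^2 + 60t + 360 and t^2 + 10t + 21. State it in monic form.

t + 3

Repeated division with remainder:
  5t^3 - 5t^2 + 60t + 360 = (5t - 55)(t^2 + 10t + 21) + (505t + 1515)
  t^2 + 10t + 21 = ((1/505)t + 7/505)(505t + 1515) + (0)
Last nonzero remainder: 505t + 1515. Dividing through by 505 gives the monic gcd t + 3.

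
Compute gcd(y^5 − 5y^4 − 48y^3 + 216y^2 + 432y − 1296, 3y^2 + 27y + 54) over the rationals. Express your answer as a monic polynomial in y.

By polynomial division,
  y^5 − 5y^4 − 48y^3 + 216y^2 + 432y − 1296 = ((1/3)y^3 − (14/3)y^2 + 20y − 24)(3y^2 + 27y + 54) + (0)
Last nonzero remainder: 3y^2 + 27y + 54. Dividing through by 3 gives the monic gcd y^2 + 9y + 18.

y^2 + 9y + 18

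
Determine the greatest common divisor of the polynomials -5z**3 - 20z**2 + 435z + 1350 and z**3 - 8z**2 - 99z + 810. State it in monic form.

By polynomial division,
  -5z**3 - 20z**2 + 435z + 1350 = (-5)(z**3 - 8z**2 - 99z + 810) + (-60z**2 - 60z + 5400)
  z**3 - 8z**2 - 99z + 810 = (-(1/60)z + 3/20)(-60z**2 - 60z + 5400) + (0)
Last nonzero remainder: -60z**2 - 60z + 5400. Dividing through by -60 gives the monic gcd z**2 + z - 90.

z**2 + z - 90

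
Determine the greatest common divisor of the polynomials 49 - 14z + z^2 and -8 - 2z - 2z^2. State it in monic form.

1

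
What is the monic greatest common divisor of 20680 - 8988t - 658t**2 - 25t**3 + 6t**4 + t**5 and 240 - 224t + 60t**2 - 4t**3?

20 - 12t + t**2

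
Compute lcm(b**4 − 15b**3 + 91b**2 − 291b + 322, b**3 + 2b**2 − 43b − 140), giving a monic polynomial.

b**6 − 6b**5 − 24b**4 + 228b**3 − 477b**2 − 2922b + 6440

By polynomial division,
  b**4 − 15b**3 + 91b**2 − 291b + 322 = (b − 17)(b**3 + 2b**2 − 43b − 140) + (168b**2 − 882b − 2058)
  b**3 + 2b**2 − 43b − 140 = ((1/168)b + 29/672)(168b**2 − 882b − 2058) + ((117/16)b − 819/16)
  168b**2 − 882b − 2058 = ((896/39)b + 1568/39)((117/16)b − 819/16) + (0)
Last nonzero remainder: (117/16)b − 819/16. Dividing through by 117/16 gives the monic gcd b − 7.
Then lcm(f, g) = f·g / gcd(f, g); expanding and making the result monic gives the answer.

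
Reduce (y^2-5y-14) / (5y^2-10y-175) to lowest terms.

Euclidean algorithm in ℚ[y]:
  y^2-5y-14 = (1/5)(5y^2-10y-175) + (-3y+21)
  5y^2-10y-175 = (-(5/3)y-25/3)(-3y+21) + (0)
Last nonzero remainder: -3y+21. Dividing through by -3 gives the monic gcd y-7.
Cancel y-7 from numerator and denominator to get the reduced form.

(y+2)/(5y+25)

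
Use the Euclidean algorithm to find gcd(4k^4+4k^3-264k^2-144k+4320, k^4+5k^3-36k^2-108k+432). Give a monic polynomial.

Euclidean algorithm in ℚ[k]:
  4k^4+4k^3-264k^2-144k+4320 = (4)(k^4+5k^3-36k^2-108k+432) + (-16k^3-120k^2+288k+2592)
  k^4+5k^3-36k^2-108k+432 = (-(1/16)k+5/32)(-16k^3-120k^2+288k+2592) + ((3/4)k^2+9k+27)
  -16k^3-120k^2+288k+2592 = (-(64/3)k+96)((3/4)k^2+9k+27) + (0)
Last nonzero remainder: (3/4)k^2+9k+27. Dividing through by 3/4 gives the monic gcd k^2+12k+36.

k^2+12k+36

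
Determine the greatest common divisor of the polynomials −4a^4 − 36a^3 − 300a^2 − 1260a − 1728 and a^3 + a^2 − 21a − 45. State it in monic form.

Euclidean algorithm in ℚ[a]:
  −4a^4 − 36a^3 − 300a^2 − 1260a − 1728 = (−4a − 32)(a^3 + a^2 − 21a − 45) + (−352a^2 − 2112a − 3168)
  a^3 + a^2 − 21a − 45 = (−(1/352)a + 5/352)(−352a^2 − 2112a − 3168) + (0)
Last nonzero remainder: −352a^2 − 2112a − 3168. Dividing through by −352 gives the monic gcd a^2 + 6a + 9.

a^2 + 6a + 9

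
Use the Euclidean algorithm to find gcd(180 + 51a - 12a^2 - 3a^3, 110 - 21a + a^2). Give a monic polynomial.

1

Repeated division with remainder:
  -3a^3 - 12a^2 + 51a + 180 = (-3a - 75)(a^2 - 21a + 110) + (-1194a + 8430)
  a^2 - 21a + 110 = (-(1/1194)a + 1387/118803)(-1194a + 8430) + (458640/39601)
  -1194a + 8430 = (-(7880599/76440)a + 11127881/15288)(458640/39601) + (0)
The last nonzero remainder is the constant 458640/39601, so the polynomials are coprime and gcd = 1.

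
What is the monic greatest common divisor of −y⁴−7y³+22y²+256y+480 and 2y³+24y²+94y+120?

y²+9y+20

Repeated division with remainder:
  −y⁴−7y³+22y²+256y+480 = (−(1/2)y+5/2)(2y³+24y²+94y+120) + (9y²+81y+180)
  2y³+24y²+94y+120 = ((2/9)y+2/3)(9y²+81y+180) + (0)
Last nonzero remainder: 9y²+81y+180. Dividing through by 9 gives the monic gcd y²+9y+20.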